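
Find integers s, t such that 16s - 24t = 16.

Step 1: Check solvability.
gcd(16, 24) = 8
Since 8 divides 16, solutions exist.

Step 2: Apply extended Euclidean algorithm to find gcd.
We find integers such that 16*x0 + 24*y0 = 8

Step 3: Scale the particular solution.
Multiply by 16/8 = 2:
s = -2, t = -2

Step 4: Verify.
16*(-2) - 24*(-2) = 16 = 16 ✓

s = -2, t = -2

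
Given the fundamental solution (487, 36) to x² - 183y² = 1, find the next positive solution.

Solutions to x² - Dy² = 1 are generated by powers of (x₀ + y₀√D).
The next solution satisfies x₁ + y₁√183 = (x₀ + y₀√183)², giving:
x₁ = x₀² + 183y₀² = 487² + 183·36² = 237169 + 237168 = 474337
y₁ = 2x₀y₀ = 2·487·36 = 35064

Verify: 474337² - 183·35064² = 224995589569 - 224995589568 = 1 ✓

x = 474337, y = 35064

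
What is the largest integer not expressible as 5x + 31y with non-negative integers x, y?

For two coprime denominations a and b, the Frobenius number (largest value not representable as a non-negative combination) is ab - a - b.
Here gcd(5, 31) = 1, so they are coprime.
F(5, 31) = 5·31 - 5 - 31 = 155 - 36 = 119

119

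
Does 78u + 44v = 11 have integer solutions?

Step 1: Compute gcd(78, 44).
gcd(78, 44) = 2

Step 2: Check divisibility.
Does 2 divide 11? 11 = 2 x 5 + 1, so no.

By the theorem on linear Diophantine equations, 78u + 44v = 11 has integer solutions if and only if gcd(78, 44) divides 11. Since 2 does not divide 11, no solutions exist.

No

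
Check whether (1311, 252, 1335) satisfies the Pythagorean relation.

Compute a² + b²:
1311² + 252² = 1718721 + 63504 = 1782225
Compute c²:
1335² = 1782225
Since 1782225 = 1782225, it is a Pythagorean triple.

Yes, it is a Pythagorean triple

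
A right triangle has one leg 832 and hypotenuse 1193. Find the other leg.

a² = c² - b² = 1423249 - 692224 = 731025
a = 855

855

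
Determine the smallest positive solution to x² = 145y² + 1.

We seek the smallest positive integers (x, y) with x² - 145y² = 1, i.e., x² = 145y² + 1.
Try successive y values:
y = 1: x² = 145·1² + 1 = 146, not a perfect square
y = 2: x² = 145·2² + 1 = 581, not a perfect square
y = 3: x² = 145·3² + 1 = 1306, not a perfect square
... continuing the search (or via continued fractions) ...
y = 24: x² = 145·24² + 1 = 83521, x = 289 ✓

Verify: 289² - 145·24² = 83521 - 83520 = 1 ✓

x = 289, y = 24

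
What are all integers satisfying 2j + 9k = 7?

Step 1: Compute gcd(2, 9) = 1.
Since 1 divides 7, solutions exist.

Step 2: Find a particular solution using extended Euclidean algorithm.
We get j₀ = -28, k₀ = 7.
Check: 2*-28 + 9*7 = 7 = 7 ✓

Step 3: Write the general solution.
j = -28 + (9/1)t = -28 + 9t
k = 7 - (2/1)t = 7 - 2t
for any integer t.

j = -28 + 9t, k = 7 - 2t for integer t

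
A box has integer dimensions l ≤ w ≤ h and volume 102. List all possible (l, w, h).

Iterate l from 1 to ⌊102^(1/3)⌋. For each l dividing 102, iterate w ≥ l with w dividing 102/l, and set h = 102/(l·w).
Triples found (5): (1×1×102), (1×2×51), (1×3×34), (1×6×17), (2×3×17)

(1×1×102), (1×2×51), (1×3×34), (1×6×17), (2×3×17)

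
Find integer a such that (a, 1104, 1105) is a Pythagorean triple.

a² = c² - b² = 1105² - 1104² = 1221025 - 1218816 = 2209
a = sqrt(2209) = 47

47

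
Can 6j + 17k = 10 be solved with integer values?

Step 1: Compute gcd(6, 17).
gcd(6, 17) = 1

Step 2: Check divisibility.
Does 1 divide 10? 10 = 1 x 10, so yes.

By the theorem on linear Diophantine equations, 6j + 17k = 10 has integer solutions if and only if gcd(6, 17) divides 10. Since 1 | 10, solutions exist.

Yes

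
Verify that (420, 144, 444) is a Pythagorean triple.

Compute a² + b² = 420² + 144² = 176400 + 20736 = 197136
Compute c² = 444² = 197136
Since 197136 = 197136, confirmed.

Yes, it is a Pythagorean triple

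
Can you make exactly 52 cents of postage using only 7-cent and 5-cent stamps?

We need non-negative x, y with 7x + 5y = 52.
gcd(7, 5) = 1 divides 52, so integer solutions exist.
Search for a non-negative one: x = 1 gives 5y = 52 - 7 = 45, so y = 9.
Check: 7·1 + 5·9 = 52 ✓

Yes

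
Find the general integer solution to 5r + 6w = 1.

Step 1: Compute gcd(5, 6) = 1.
Since 1 divides 1, solutions exist.

Step 2: Find a particular solution using extended Euclidean algorithm.
We get r₀ = -1, w₀ = 1.
Check: 5*-1 + 6*1 = 1 = 1 ✓

Step 3: Write the general solution.
r = -1 + (6/1)t = -1 + 6t
w = 1 - (5/1)t = 1 - 5t
for any integer t.

r = -1 + 6t, w = 1 - 5t for integer t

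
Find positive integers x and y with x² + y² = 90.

We need to find integers x, y > 0 such that x² + y² = 90.
Trying x = 3: y² = 90 - 3² = 90 - 9 = 81
y = 9
Check: 3² + 9² = 9 + 81 = 90 ✓

90 = 3² + 9²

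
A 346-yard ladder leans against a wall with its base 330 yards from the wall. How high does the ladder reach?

The ladder, wall, and ground form a right triangle with hypotenuse 346 and one leg 330.
By the Pythagorean theorem: h² = 346² - 330² = 119716 - 108900 = 10816
h = √10816 = 104 yards

104 yards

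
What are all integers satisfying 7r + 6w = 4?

Step 1: Compute gcd(7, 6) = 1.
Since 1 divides 4, solutions exist.

Step 2: Find a particular solution using extended Euclidean algorithm.
We get r₀ = 4, w₀ = -4.
Check: 7*4 + 6*-4 = 4 = 4 ✓

Step 3: Write the general solution.
r = 4 + (6/1)t = 4 + 6t
w = -4 - (7/1)t = -4 - 7t
for any integer t.

r = 4 + 6t, w = -4 - 7t for integer t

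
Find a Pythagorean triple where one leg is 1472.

We need the other leg and hypotenuse such that 1472² + x² = c².
Take x = 4104, c = 4360: 1472² + 4104² = 2166784 + 16842816 = 19009600 = 4360² ✓
Triple: (4104, 1472, 4360)

(4104, 1472, 4360)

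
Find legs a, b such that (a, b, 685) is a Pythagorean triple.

We need a² + b² = 685² = 469225.
Trying: 37² + 684² = 1369 + 467856 = 469225 ✓

(37, 684, 685)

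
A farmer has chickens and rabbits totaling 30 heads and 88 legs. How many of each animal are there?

Let c = chickens, r = rabbits.
Heads: c + r = 30
Legs: 2c + 4r = 88
From the first equation, c = 30 - r. Substitute:
2(30 - r) + 4r = 88
60 + 2r = 88
r = (88 - 60)/2 = 14
c = 30 - 14 = 16

Chickens: 16, Rabbits: 14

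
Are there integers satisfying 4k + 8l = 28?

Step 1: Compute gcd(4, 8).
gcd(4, 8) = 4

Step 2: Check divisibility.
Does 4 divide 28? 28 = 4 x 7, so yes.

By the theorem on linear Diophantine equations, 4k + 8l = 28 has integer solutions if and only if gcd(4, 8) divides 28. Since 4 | 28, solutions exist.

Yes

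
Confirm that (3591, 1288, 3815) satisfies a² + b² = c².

Compute a² + b² = 3591² + 1288² = 12895281 + 1658944 = 14554225
Compute c² = 3815² = 14554225
Since 14554225 = 14554225, confirmed.

Yes, it is a Pythagorean triple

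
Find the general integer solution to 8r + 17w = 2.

Step 1: Compute gcd(8, 17) = 1.
Since 1 divides 2, solutions exist.

Step 2: Find a particular solution using extended Euclidean algorithm.
We get r₀ = -4, w₀ = 2.
Check: 8*-4 + 17*2 = 2 = 2 ✓

Step 3: Write the general solution.
r = -4 + (17/1)t = -4 + 17t
w = 2 - (8/1)t = 2 - 8t
for any integer t.

r = -4 + 17t, w = 2 - 8t for integer t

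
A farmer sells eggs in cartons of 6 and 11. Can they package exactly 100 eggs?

We need non-negative a, b with 6a + 11b = 100.
gcd(6, 11) = 1 divides 100.
Try a = 2: 11b = 100 - 12 = 88, so b = 8.
One way: 2 cartons of 6 and 8 cartons of 11.

Yes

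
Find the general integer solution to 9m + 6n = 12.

Step 1: Compute gcd(9, 6) = 3.
Since 3 divides 12, solutions exist.

Step 2: Find a particular solution using extended Euclidean algorithm.
We get m₀ = 4, n₀ = -4.
Check: 9*4 + 6*-4 = 12 = 12 ✓

Step 3: Write the general solution.
m = 4 + (6/3)t = 4 + 2t
n = -4 - (9/3)t = -4 - 3t
for any integer t.

m = 4 + 2t, n = -4 - 3t for integer t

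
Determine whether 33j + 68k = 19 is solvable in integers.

Step 1: Compute gcd(33, 68).
gcd(33, 68) = 1

Step 2: Check divisibility.
Does 1 divide 19? 19 = 1 x 19, so yes.

By the theorem on linear Diophantine equations, 33j + 68k = 19 has integer solutions if and only if gcd(33, 68) divides 19. Since 1 | 19, solutions exist.

Yes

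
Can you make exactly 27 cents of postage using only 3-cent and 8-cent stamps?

We need non-negative x, y with 3x + 8y = 27.
gcd(3, 8) = 1 divides 27, so integer solutions exist.
Search for a non-negative one: x = 1 gives 8y = 27 - 3 = 24, so y = 3.
Check: 3·1 + 8·3 = 27 ✓

Yes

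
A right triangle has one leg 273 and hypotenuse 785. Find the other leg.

b² = c² - a² = 616225 - 74529 = 541696
b = 736

736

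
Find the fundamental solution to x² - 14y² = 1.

We seek the smallest positive integers (x, y) with x² - 14y² = 1, i.e., x² = 14y² + 1.
Try successive y values:
y = 1: x² = 14·1² + 1 = 15, not a perfect square
y = 2: x² = 14·2² + 1 = 57, not a perfect square
y = 3: x² = 14·3² + 1 = 127, not a perfect square
... continuing the search (or via continued fractions) ...
y = 4: x² = 14·4² + 1 = 225, x = 15 ✓

Verify: 15² - 14·4² = 225 - 224 = 1 ✓

x = 15, y = 4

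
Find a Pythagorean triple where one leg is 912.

We need the other leg and hypotenuse such that 912² + x² = c².
Take x = 215, c = 937: 912² + 215² = 831744 + 46225 = 877969 = 937² ✓
Triple: (215, 912, 937)

(215, 912, 937)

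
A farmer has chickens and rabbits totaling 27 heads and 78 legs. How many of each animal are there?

Let c = chickens, r = rabbits.
Heads: c + r = 27
Legs: 2c + 4r = 78
From the first equation, c = 27 - r. Substitute:
2(27 - r) + 4r = 78
54 + 2r = 78
r = (78 - 54)/2 = 12
c = 27 - 12 = 15

Chickens: 15, Rabbits: 12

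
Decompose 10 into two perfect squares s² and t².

We need to find integers s, t > 0 such that s² + t² = 10.
Trying s = 1: t² = 10 - 1² = 10 - 1 = 9
t = 3
Check: 1² + 3² = 1 + 9 = 10 ✓

10 = 1² + 3²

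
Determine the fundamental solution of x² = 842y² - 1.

We need x² = 842y² - 1. Try successive y:
y = 1: x² = 842·1² - 1 = 841 = 29² ✓
Check: 29² - 842·1² = 841 - 842 = -1 ✓

x = 29, y = 1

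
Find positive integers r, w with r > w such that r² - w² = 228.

Factor: r² - w² = (r+w)(r-w) = 228.
We need two factors of 228 with the same parity.
Use r+w = 114 and r-w = 2 (product 114·2 = 228).
Adding: 2r = 116, so r = 58.
Subtracting: 2w = 112, so w = 56.
Check: 58² - 56² = 3364 - 3136 = 228 ✓

r = 58, w = 56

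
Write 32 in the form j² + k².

We need to find integers j, k > 0 such that j² + k² = 32.
Trying j = 4: k² = 32 - 4² = 32 - 16 = 16
k = 4
Check: 4² + 4² = 16 + 16 = 32 ✓

32 = 4² + 4²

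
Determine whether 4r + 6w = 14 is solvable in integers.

Step 1: Compute gcd(4, 6).
gcd(4, 6) = 2

Step 2: Check divisibility.
Does 2 divide 14? 14 = 2 x 7, so yes.

By the theorem on linear Diophantine equations, 4r + 6w = 14 has integer solutions if and only if gcd(4, 6) divides 14. Since 2 | 14, solutions exist.

Yes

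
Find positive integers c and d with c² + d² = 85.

We need to find integers c, d > 0 such that c² + d² = 85.
Trying c = 2: d² = 85 - 2² = 85 - 4 = 81
d = 9
Check: 2² + 9² = 4 + 81 = 85 ✓

85 = 2² + 9²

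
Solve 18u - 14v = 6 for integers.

Step 1: Check solvability.
gcd(18, 14) = 2
Since 2 divides 6, solutions exist.

Step 2: Apply extended Euclidean algorithm to find gcd.
We find integers such that 18*x0 + 14*y0 = 2

Step 3: Scale the particular solution.
Multiply by 6/2 = 3:
u = -9, v = -12

Step 4: Verify.
18*(-9) - 14*(-12) = 6 = 6 ✓

u = -9, v = -12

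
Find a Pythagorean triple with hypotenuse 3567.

We need a² + b² = 3567² = 12723489.
Trying: 1833² + 3060² = 3359889 + 9363600 = 12723489 ✓

(1833, 3060, 3567)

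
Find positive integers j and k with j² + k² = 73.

We need to find integers j, k > 0 such that j² + k² = 73.
Trying j = 3: k² = 73 - 3² = 73 - 9 = 64
k = 8
Check: 3² + 8² = 9 + 64 = 73 ✓

73 = 3² + 8²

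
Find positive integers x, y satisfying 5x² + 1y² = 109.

Try small values of x and check whether (109 - 5x²)/1 is a perfect square.
x = 3: 5·3² = 45, so 1y² = 109 - 45 = 64, giving y² = 64, y = 8.
Check: 5·3² + 1·8² = 45 + 64 = 109 ✓

x = 3, y = 8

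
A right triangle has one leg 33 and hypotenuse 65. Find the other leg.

b² = c² - a² = 4225 - 1089 = 3136
b = 56

56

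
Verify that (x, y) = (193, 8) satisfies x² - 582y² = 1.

Compute x² = 193² = 37249
Compute 582y² = 582·8² = 582·64 = 37248
x² - 582y² = 37249 - 37248 = 1
Since this equals 1, (193, 8) is a solution.

Yes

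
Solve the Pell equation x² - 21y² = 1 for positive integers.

We seek the smallest positive integers (x, y) with x² - 21y² = 1, i.e., x² = 21y² + 1.
Try successive y values:
y = 1: x² = 21·1² + 1 = 22, not a perfect square
y = 2: x² = 21·2² + 1 = 85, not a perfect square
y = 3: x² = 21·3² + 1 = 190, not a perfect square
... continuing the search (or via continued fractions) ...
y = 12: x² = 21·12² + 1 = 3025, x = 55 ✓

Verify: 55² - 21·12² = 3025 - 3024 = 1 ✓

x = 55, y = 12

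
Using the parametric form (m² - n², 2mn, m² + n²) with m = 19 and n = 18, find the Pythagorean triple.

a = m² - n² = 19² - 18² = 361 - 324 = 37
b = 2mn = 2·19·18 = 684
c = m² + n² = 361 + 324 = 685
Verify: 37² + 684² = 1369 + 467856 = 469225 = 685² ✓

(37, 684, 685)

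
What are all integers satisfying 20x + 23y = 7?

Step 1: Compute gcd(20, 23) = 1.
Since 1 divides 7, solutions exist.

Step 2: Find a particular solution using extended Euclidean algorithm.
We get x₀ = -56, y₀ = 49.
Check: 20*-56 + 23*49 = 7 = 7 ✓

Step 3: Write the general solution.
x = -56 + (23/1)t = -56 + 23t
y = 49 - (20/1)t = 49 - 20t
for any integer t.

x = -56 + 23t, y = 49 - 20t for integer t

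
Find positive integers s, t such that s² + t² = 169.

Search for s with 169 - s² a perfect square.
s = 5: 169 - 5² = 169 - 25 = 144 = 12² ✓
So s = 5, t = 12.

s = 5, t = 12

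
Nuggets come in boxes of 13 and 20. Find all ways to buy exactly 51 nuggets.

We need non-negative integers (x, y) with 13x + 20y = 51.
For each x in 0..3, check if 51 - 13x is a non-negative multiple of 20.
No x yields an integer y ≥ 0.

No solution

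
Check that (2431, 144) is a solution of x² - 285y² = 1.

Compute x² = 2431² = 5909761
Compute 285y² = 285·144² = 285·20736 = 5909760
x² - 285y² = 5909761 - 5909760 = 1
Since this equals 1, (2431, 144) is a solution.

Yes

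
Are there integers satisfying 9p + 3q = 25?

Step 1: Compute gcd(9, 3).
gcd(9, 3) = 3

Step 2: Check divisibility.
Does 3 divide 25? 25 = 3 x 8 + 1, so no.

By the theorem on linear Diophantine equations, 9p + 3q = 25 has integer solutions if and only if gcd(9, 3) divides 25. Since 3 does not divide 25, no solutions exist.

No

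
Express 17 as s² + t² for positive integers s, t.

We need to find integers s, t > 0 such that s² + t² = 17.
Trying s = 1: t² = 17 - 1² = 17 - 1 = 16
t = 4
Check: 1² + 4² = 1 + 16 = 17 ✓

17 = 1² + 4²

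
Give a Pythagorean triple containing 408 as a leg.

We need the other leg and hypotenuse such that 408² + x² = c².
Take x = 819, c = 915: 408² + 819² = 166464 + 670761 = 837225 = 915² ✓
Triple: (819, 408, 915)

(819, 408, 915)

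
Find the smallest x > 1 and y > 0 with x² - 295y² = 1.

We seek the smallest positive integers (x, y) with x² - 295y² = 1, i.e., x² = 295y² + 1.
Try successive y values:
y = 1: x² = 295·1² + 1 = 296, not a perfect square
y = 2: x² = 295·2² + 1 = 1181, not a perfect square
y = 3: x² = 295·3² + 1 = 2656, not a perfect square
... continuing the search (or via continued fractions) ...
y = 117900: x² = 295·117900² + 1 = 4100620950001, x = 2024999 ✓

Verify: 2024999² - 295·117900² = 4100620950001 - 4100620950000 = 1 ✓

x = 2024999, y = 117900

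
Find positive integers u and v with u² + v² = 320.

We need to find integers u, v > 0 such that u² + v² = 320.
Trying u = 8: v² = 320 - 8² = 320 - 64 = 256
v = 16
Check: 8² + 16² = 64 + 256 = 320 ✓

320 = 8² + 16²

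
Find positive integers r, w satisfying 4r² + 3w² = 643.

Try small values of r and check whether (643 - 4r²)/3 is a perfect square.
r = 10: 4·10² = 400, so 3w² = 643 - 400 = 243, giving w² = 81, w = 9.
Check: 4·10² + 3·9² = 400 + 243 = 643 ✓

r = 10, w = 9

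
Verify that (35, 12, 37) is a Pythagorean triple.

Compute a² + b² = 35² + 12² = 1225 + 144 = 1369
Compute c² = 37² = 1369
Since 1369 = 1369, confirmed.

Yes, it is a Pythagorean triple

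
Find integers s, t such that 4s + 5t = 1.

Step 1: Check solvability.
gcd(4, 5) = 1
Since 1 divides 1, solutions exist.

Step 2: Apply extended Euclidean algorithm to find gcd.
We find integers such that 4*x0 + 5*y0 = 1

Step 3: Scale the particular solution.
Multiply by 1/1 = 1:
s = -1, t = 1

Step 4: Verify.
4*(-1) + 5*(1) = 1 = 1 ✓

s = -1, t = 1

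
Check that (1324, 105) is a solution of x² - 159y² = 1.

Compute x² = 1324² = 1752976
Compute 159y² = 159·105² = 159·11025 = 1752975
x² - 159y² = 1752976 - 1752975 = 1
Since this equals 1, (1324, 105) is a solution.

Yes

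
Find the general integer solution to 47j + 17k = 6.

Step 1: Compute gcd(47, 17) = 1.
Since 1 divides 6, solutions exist.

Step 2: Find a particular solution using extended Euclidean algorithm.
We get j₀ = 24, k₀ = -66.
Check: 47*24 + 17*-66 = 6 = 6 ✓

Step 3: Write the general solution.
j = 24 + (17/1)t = 24 + 17t
k = -66 - (47/1)t = -66 - 47t
for any integer t.

j = 24 + 17t, k = -66 - 47t for integer t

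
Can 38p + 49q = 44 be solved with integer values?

Step 1: Compute gcd(38, 49).
gcd(38, 49) = 1

Step 2: Check divisibility.
Does 1 divide 44? 44 = 1 x 44, so yes.

By the theorem on linear Diophantine equations, 38p + 49q = 44 has integer solutions if and only if gcd(38, 49) divides 44. Since 1 | 44, solutions exist.

Yes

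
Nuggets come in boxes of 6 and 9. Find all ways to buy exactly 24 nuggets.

We need non-negative integers (x, y) with 6x + 9y = 24.
For each x in 0..4, check if 24 - 6x is a non-negative multiple of 9.
x = 1: 9y = 18, y = 2 ✓
x = 4: 9y = 0, y = 0 ✓

(1 boxes of 6, 2 boxes of 9), (4 boxes of 6, 0 boxes of 9)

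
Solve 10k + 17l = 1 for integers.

Step 1: Check solvability.
gcd(10, 17) = 1
Since 1 divides 1, solutions exist.

Step 2: Apply extended Euclidean algorithm to find gcd.
We find integers such that 10*x0 + 17*y0 = 1

Step 3: Scale the particular solution.
Multiply by 1/1 = 1:
k = -5, l = 3

Step 4: Verify.
10*(-5) + 17*(3) = 1 = 1 ✓

k = -5, l = 3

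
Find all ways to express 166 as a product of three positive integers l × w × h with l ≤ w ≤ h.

Iterate l from 1 to ⌊166^(1/3)⌋. For each l dividing 166, iterate w ≥ l with w dividing 166/l, and set h = 166/(l·w).
Triples found (2): (1×1×166), (1×2×83)

(1×1×166), (1×2×83)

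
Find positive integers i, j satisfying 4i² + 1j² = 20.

Try small values of i and check whether (20 - 4i²)/1 is a perfect square.
i = 2: 4·2² = 16, so 1j² = 20 - 16 = 4, giving j² = 4, j = 2.
Check: 4·2² + 1·2² = 16 + 4 = 20 ✓

i = 2, j = 2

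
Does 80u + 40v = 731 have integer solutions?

Step 1: Compute gcd(80, 40).
gcd(80, 40) = 40

Step 2: Check divisibility.
Does 40 divide 731? 731 = 40 x 18 + 11, so no.

By the theorem on linear Diophantine equations, 80u + 40v = 731 has integer solutions if and only if gcd(80, 40) divides 731. Since 40 does not divide 731, no solutions exist.

No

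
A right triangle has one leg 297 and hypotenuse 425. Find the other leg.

b² = c² - a² = 180625 - 88209 = 92416
b = 304

304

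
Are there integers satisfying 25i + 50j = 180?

Step 1: Compute gcd(25, 50).
gcd(25, 50) = 25

Step 2: Check divisibility.
Does 25 divide 180? 180 = 25 x 7 + 5, so no.

By the theorem on linear Diophantine equations, 25i + 50j = 180 has integer solutions if and only if gcd(25, 50) divides 180. Since 25 does not divide 180, no solutions exist.

No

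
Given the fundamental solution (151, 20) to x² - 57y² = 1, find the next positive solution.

Solutions to x² - Dy² = 1 are generated by powers of (x₀ + y₀√D).
The next solution satisfies x₁ + y₁√57 = (x₀ + y₀√57)², giving:
x₁ = x₀² + 57y₀² = 151² + 57·20² = 22801 + 22800 = 45601
y₁ = 2x₀y₀ = 2·151·20 = 6040

Verify: 45601² - 57·6040² = 2079451201 - 2079451200 = 1 ✓

x = 45601, y = 6040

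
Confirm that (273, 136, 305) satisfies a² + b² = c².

Compute a² + b² = 273² + 136² = 74529 + 18496 = 93025
Compute c² = 305² = 93025
Since 93025 = 93025, confirmed.

Yes, it is a Pythagorean triple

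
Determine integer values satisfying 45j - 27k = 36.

Step 1: Check solvability.
gcd(45, 27) = 9
Since 9 divides 36, solutions exist.

Step 2: Apply extended Euclidean algorithm to find gcd.
We find integers such that 45*x0 + 27*y0 = 9

Step 3: Scale the particular solution.
Multiply by 36/9 = 4:
j = -4, k = -8

Step 4: Verify.
45*(-4) - 27*(-8) = 36 = 36 ✓

j = -4, k = -8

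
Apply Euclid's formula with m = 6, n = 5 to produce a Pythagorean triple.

a = m² - n² = 6² - 5² = 36 - 25 = 11
b = 2mn = 2·6·5 = 60
c = m² + n² = 36 + 25 = 61
Verify: 11² + 60² = 121 + 3600 = 3721 = 61² ✓

(11, 60, 61)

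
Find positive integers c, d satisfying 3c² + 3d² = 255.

Try small values of c and check whether (255 - 3c²)/3 is a perfect square.
c = 7: 3·7² = 147, so 3d² = 255 - 147 = 108, giving d² = 36, d = 6.
Check: 3·7² + 3·6² = 147 + 108 = 255 ✓

c = 7, d = 6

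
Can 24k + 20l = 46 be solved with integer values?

Step 1: Compute gcd(24, 20).
gcd(24, 20) = 4

Step 2: Check divisibility.
Does 4 divide 46? 46 = 4 x 11 + 2, so no.

By the theorem on linear Diophantine equations, 24k + 20l = 46 has integer solutions if and only if gcd(24, 20) divides 46. Since 4 does not divide 46, no solutions exist.

No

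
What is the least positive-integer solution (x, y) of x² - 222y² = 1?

We seek the smallest positive integers (x, y) with x² - 222y² = 1, i.e., x² = 222y² + 1.
Try successive y values:
y = 1: x² = 222·1² + 1 = 223, not a perfect square
y = 2: x² = 222·2² + 1 = 889, not a perfect square
y = 3: x² = 222·3² + 1 = 1999, not a perfect square
... continuing the search (or via continued fractions) ...
y = 10: x² = 222·10² + 1 = 22201, x = 149 ✓

Verify: 149² - 222·10² = 22201 - 22200 = 1 ✓

x = 149, y = 10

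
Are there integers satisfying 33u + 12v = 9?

Step 1: Compute gcd(33, 12).
gcd(33, 12) = 3

Step 2: Check divisibility.
Does 3 divide 9? 9 = 3 x 3, so yes.

By the theorem on linear Diophantine equations, 33u + 12v = 9 has integer solutions if and only if gcd(33, 12) divides 9. Since 3 | 9, solutions exist.

Yes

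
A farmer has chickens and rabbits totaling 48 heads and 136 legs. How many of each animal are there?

Let c = chickens, r = rabbits.
Heads: c + r = 48
Legs: 2c + 4r = 136
From the first equation, c = 48 - r. Substitute:
2(48 - r) + 4r = 136
96 + 2r = 136
r = (136 - 96)/2 = 20
c = 48 - 20 = 28

Chickens: 28, Rabbits: 20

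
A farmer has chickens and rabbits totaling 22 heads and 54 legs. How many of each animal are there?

Let c = chickens, r = rabbits.
Heads: c + r = 22
Legs: 2c + 4r = 54
From the first equation, c = 22 - r. Substitute:
2(22 - r) + 4r = 54
44 + 2r = 54
r = (54 - 44)/2 = 5
c = 22 - 5 = 17

Chickens: 17, Rabbits: 5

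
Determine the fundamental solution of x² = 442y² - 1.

We need x² = 442y² - 1. Try successive y:
y = 1: x² = 442·1² - 1 = 441 = 21² ✓
Check: 21² - 442·1² = 441 - 442 = -1 ✓

x = 21, y = 1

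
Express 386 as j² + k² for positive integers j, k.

We need to find integers j, k > 0 such that j² + k² = 386.
Trying j = 5: k² = 386 - 5² = 386 - 25 = 361
k = 19
Check: 5² + 19² = 25 + 361 = 386 ✓

386 = 5² + 19²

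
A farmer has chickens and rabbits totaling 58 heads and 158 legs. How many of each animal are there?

Let c = chickens, r = rabbits.
Heads: c + r = 58
Legs: 2c + 4r = 158
From the first equation, c = 58 - r. Substitute:
2(58 - r) + 4r = 158
116 + 2r = 158
r = (158 - 116)/2 = 21
c = 58 - 21 = 37

Chickens: 37, Rabbits: 21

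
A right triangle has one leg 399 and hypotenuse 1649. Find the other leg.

b² = c² - a² = 2719201 - 159201 = 2560000
b = 1600

1600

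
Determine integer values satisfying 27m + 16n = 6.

Step 1: Check solvability.
gcd(27, 16) = 1
Since 1 divides 6, solutions exist.

Step 2: Apply extended Euclidean algorithm to find gcd.
We find integers such that 27*x0 + 16*y0 = 1

Step 3: Scale the particular solution.
Multiply by 6/1 = 6:
m = 18, n = -30

Step 4: Verify.
27*(18) + 16*(-30) = 6 = 6 ✓

m = 18, n = -30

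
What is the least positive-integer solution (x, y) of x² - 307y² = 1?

We seek the smallest positive integers (x, y) with x² - 307y² = 1, i.e., x² = 307y² + 1.
Try successive y values:
y = 1: x² = 307·1² + 1 = 308, not a perfect square
y = 2: x² = 307·2² + 1 = 1229, not a perfect square
y = 3: x² = 307·3² + 1 = 2764, not a perfect square
... continuing the search (or via continued fractions) ...
y = 5052633: x² = 307·5052633² + 1 = 7837433771435524, x = 88529282 ✓

Verify: 88529282² - 307·5052633² = 7837433771435524 - 7837433771435523 = 1 ✓

x = 88529282, y = 5052633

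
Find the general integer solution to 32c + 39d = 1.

Step 1: Compute gcd(32, 39) = 1.
Since 1 divides 1, solutions exist.

Step 2: Find a particular solution using extended Euclidean algorithm.
We get c₀ = 11, d₀ = -9.
Check: 32*11 + 39*-9 = 1 = 1 ✓

Step 3: Write the general solution.
c = 11 + (39/1)t = 11 + 39t
d = -9 - (32/1)t = -9 - 32t
for any integer t.

c = 11 + 39t, d = -9 - 32t for integer t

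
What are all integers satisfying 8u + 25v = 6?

Step 1: Compute gcd(8, 25) = 1.
Since 1 divides 6, solutions exist.

Step 2: Find a particular solution using extended Euclidean algorithm.
We get u₀ = -18, v₀ = 6.
Check: 8*-18 + 25*6 = 6 = 6 ✓

Step 3: Write the general solution.
u = -18 + (25/1)t = -18 + 25t
v = 6 - (8/1)t = 6 - 8t
for any integer t.

u = -18 + 25t, v = 6 - 8t for integer t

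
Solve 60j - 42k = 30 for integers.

Step 1: Check solvability.
gcd(60, 42) = 6
Since 6 divides 30, solutions exist.

Step 2: Apply extended Euclidean algorithm to find gcd.
We find integers such that 60*x0 + 42*y0 = 6

Step 3: Scale the particular solution.
Multiply by 30/6 = 5:
j = -10, k = -15

Step 4: Verify.
60*(-10) - 42*(-15) = 30 = 30 ✓

j = -10, k = -15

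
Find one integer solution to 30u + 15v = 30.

Step 1: Check solvability.
gcd(30, 15) = 15
Since 15 divides 30, solutions exist.

Step 2: Apply extended Euclidean algorithm to find gcd.
We find integers such that 30*x0 + 15*y0 = 15

Step 3: Scale the particular solution.
Multiply by 30/15 = 2:
u = 0, v = 2

Step 4: Verify.
30*(0) + 15*(2) = 30 = 30 ✓

u = 0, v = 2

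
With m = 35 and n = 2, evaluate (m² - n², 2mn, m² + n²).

a = m² - n² = 1225 - 4 = 1221
b = 2mn = 2·35·2 = 140
c = m² + n² = 1225 + 4 = 1229
Verify: 1221² + 140² = 1490841 + 19600 = 1510441 = 1229² ✓

(1221, 140, 1229)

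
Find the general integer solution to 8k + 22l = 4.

Step 1: Compute gcd(8, 22) = 2.
Since 2 divides 4, solutions exist.

Step 2: Find a particular solution using extended Euclidean algorithm.
We get k₀ = 6, l₀ = -2.
Check: 8*6 + 22*-2 = 4 = 4 ✓

Step 3: Write the general solution.
k = 6 + (22/2)t = 6 + 11t
l = -2 - (8/2)t = -2 - 4t
for any integer t.

k = 6 + 11t, l = -2 - 4t for integer t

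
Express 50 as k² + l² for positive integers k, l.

We need to find integers k, l > 0 such that k² + l² = 50.
Trying k = 1: l² = 50 - 1² = 50 - 1 = 49
l = 7
Check: 1² + 7² = 1 + 49 = 50 ✓

50 = 1² + 7²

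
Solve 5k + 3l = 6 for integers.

Step 1: Check solvability.
gcd(5, 3) = 1
Since 1 divides 6, solutions exist.

Step 2: Apply extended Euclidean algorithm to find gcd.
We find integers such that 5*x0 + 3*y0 = 1

Step 3: Scale the particular solution.
Multiply by 6/1 = 6:
k = -6, l = 12

Step 4: Verify.
5*(-6) + 3*(12) = 6 = 6 ✓

k = -6, l = 12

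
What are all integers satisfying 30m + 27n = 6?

Step 1: Compute gcd(30, 27) = 3.
Since 3 divides 6, solutions exist.

Step 2: Find a particular solution using extended Euclidean algorithm.
We get m₀ = 2, n₀ = -2.
Check: 30*2 + 27*-2 = 6 = 6 ✓

Step 3: Write the general solution.
m = 2 + (27/3)t = 2 + 9t
n = -2 - (30/3)t = -2 - 10t
for any integer t.

m = 2 + 9t, n = -2 - 10t for integer t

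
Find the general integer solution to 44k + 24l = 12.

Step 1: Compute gcd(44, 24) = 4.
Since 4 divides 12, solutions exist.

Step 2: Find a particular solution using extended Euclidean algorithm.
We get k₀ = -3, l₀ = 6.
Check: 44*-3 + 24*6 = 12 = 12 ✓

Step 3: Write the general solution.
k = -3 + (24/4)t = -3 + 6t
l = 6 - (44/4)t = 6 - 11t
for any integer t.

k = -3 + 6t, l = 6 - 11t for integer t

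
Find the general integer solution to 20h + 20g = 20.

Step 1: Compute gcd(20, 20) = 20.
Since 20 divides 20, solutions exist.

Step 2: Find a particular solution using extended Euclidean algorithm.
We get h₀ = 0, g₀ = 1.
Check: 20*0 + 20*1 = 20 = 20 ✓

Step 3: Write the general solution.
h = 0 + (20/20)t = 0 + 1t
g = 1 - (20/20)t = 1 - 1t
for any integer t.

h = 0 + 1t, g = 1 - 1t for integer t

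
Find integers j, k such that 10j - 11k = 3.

Step 1: Check solvability.
gcd(10, 11) = 1
Since 1 divides 3, solutions exist.

Step 2: Apply extended Euclidean algorithm to find gcd.
We find integers such that 10*x0 + 11*y0 = 1

Step 3: Scale the particular solution.
Multiply by 3/1 = 3:
j = -3, k = -3

Step 4: Verify.
10*(-3) - 11*(-3) = 3 = 3 ✓

j = -3, k = -3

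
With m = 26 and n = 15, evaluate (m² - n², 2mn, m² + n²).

a = m² - n² = 676 - 225 = 451
b = 2mn = 2·26·15 = 780
c = m² + n² = 676 + 225 = 901
Verify: 451² + 780² = 203401 + 608400 = 811801 = 901² ✓

(451, 780, 901)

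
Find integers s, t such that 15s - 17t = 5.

Step 1: Check solvability.
gcd(15, 17) = 1
Since 1 divides 5, solutions exist.

Step 2: Apply extended Euclidean algorithm to find gcd.
We find integers such that 15*x0 + 17*y0 = 1

Step 3: Scale the particular solution.
Multiply by 5/1 = 5:
s = 40, t = 35

Step 4: Verify.
15*(40) - 17*(35) = 5 = 5 ✓

s = 40, t = 35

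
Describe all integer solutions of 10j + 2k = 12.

Step 1: Compute gcd(10, 2) = 2.
Since 2 divides 12, solutions exist.

Step 2: Find a particular solution using extended Euclidean algorithm.
We get j₀ = 0, k₀ = 6.
Check: 10*0 + 2*6 = 12 = 12 ✓

Step 3: Write the general solution.
j = 0 + (2/2)t = 0 + 1t
k = 6 - (10/2)t = 6 - 5t
for any integer t.

j = 0 + 1t, k = 6 - 5t for integer t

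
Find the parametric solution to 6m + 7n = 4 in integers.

Step 1: Compute gcd(6, 7) = 1.
Since 1 divides 4, solutions exist.

Step 2: Find a particular solution using extended Euclidean algorithm.
We get m₀ = -4, n₀ = 4.
Check: 6*-4 + 7*4 = 4 = 4 ✓

Step 3: Write the general solution.
m = -4 + (7/1)t = -4 + 7t
n = 4 - (6/1)t = 4 - 6t
for any integer t.

m = -4 + 7t, n = 4 - 6t for integer t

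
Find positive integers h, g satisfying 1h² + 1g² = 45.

Try small values of h and check whether (45 - 1h²)/1 is a perfect square.
h = 3: 1·3² = 9, so 1g² = 45 - 9 = 36, giving g² = 36, g = 6.
Check: 1·3² + 1·6² = 9 + 36 = 45 ✓

h = 3, g = 6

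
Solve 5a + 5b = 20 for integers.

Step 1: Check solvability.
gcd(5, 5) = 5
Since 5 divides 20, solutions exist.

Step 2: Apply extended Euclidean algorithm to find gcd.
We find integers such that 5*x0 + 5*y0 = 5

Step 3: Scale the particular solution.
Multiply by 20/5 = 4:
a = 0, b = 4

Step 4: Verify.
5*(0) + 5*(4) = 20 = 20 ✓

a = 0, b = 4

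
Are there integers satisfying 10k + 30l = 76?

Step 1: Compute gcd(10, 30).
gcd(10, 30) = 10

Step 2: Check divisibility.
Does 10 divide 76? 76 = 10 x 7 + 6, so no.

By the theorem on linear Diophantine equations, 10k + 30l = 76 has integer solutions if and only if gcd(10, 30) divides 76. Since 10 does not divide 76, no solutions exist.

No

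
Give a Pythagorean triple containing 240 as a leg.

We need the other leg and hypotenuse such that 240² + x² = c².
Take x = 551, c = 601: 240² + 551² = 57600 + 303601 = 361201 = 601² ✓
Triple: (551, 240, 601)

(551, 240, 601)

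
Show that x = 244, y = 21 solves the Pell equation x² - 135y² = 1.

Compute x² = 244² = 59536
Compute 135y² = 135·21² = 135·441 = 59535
x² - 135y² = 59536 - 59535 = 1
Since this equals 1, (244, 21) is a solution.

Yes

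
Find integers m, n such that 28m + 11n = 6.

Step 1: Check solvability.
gcd(28, 11) = 1
Since 1 divides 6, solutions exist.

Step 2: Apply extended Euclidean algorithm to find gcd.
We find integers such that 28*x0 + 11*y0 = 1

Step 3: Scale the particular solution.
Multiply by 6/1 = 6:
m = 12, n = -30

Step 4: Verify.
28*(12) + 11*(-30) = 6 = 6 ✓

m = 12, n = -30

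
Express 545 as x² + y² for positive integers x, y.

We need to find integers x, y > 0 such that x² + y² = 545.
Trying x = 4: y² = 545 - 4² = 545 - 16 = 529
y = 23
Check: 4² + 23² = 16 + 529 = 545 ✓

545 = 4² + 23²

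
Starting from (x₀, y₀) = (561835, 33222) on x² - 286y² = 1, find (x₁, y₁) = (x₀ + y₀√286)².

Solutions to x² - Dy² = 1 are generated by powers of (x₀ + y₀√D).
The next solution satisfies x₁ + y₁√286 = (x₀ + y₀√286)², giving:
x₁ = x₀² + 286y₀² = 561835² + 286·33222² = 315658567225 + 315658567224 = 631317134449
y₁ = 2x₀y₀ = 2·561835·33222 = 37330564740

Verify: 631317134449² - 286·37330564740² = 398561324248896742533601 - 398561324248896742533600 = 1 ✓

x = 631317134449, y = 37330564740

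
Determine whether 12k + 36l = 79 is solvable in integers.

Step 1: Compute gcd(12, 36).
gcd(12, 36) = 12

Step 2: Check divisibility.
Does 12 divide 79? 79 = 12 x 6 + 7, so no.

By the theorem on linear Diophantine equations, 12k + 36l = 79 has integer solutions if and only if gcd(12, 36) divides 79. Since 12 does not divide 79, no solutions exist.

No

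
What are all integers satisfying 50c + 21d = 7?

Step 1: Compute gcd(50, 21) = 1.
Since 1 divides 7, solutions exist.

Step 2: Find a particular solution using extended Euclidean algorithm.
We get c₀ = 56, d₀ = -133.
Check: 50*56 + 21*-133 = 7 = 7 ✓

Step 3: Write the general solution.
c = 56 + (21/1)t = 56 + 21t
d = -133 - (50/1)t = -133 - 50t
for any integer t.

c = 56 + 21t, d = -133 - 50t for integer t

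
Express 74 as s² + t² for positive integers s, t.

We need to find integers s, t > 0 such that s² + t² = 74.
Trying s = 5: t² = 74 - 5² = 74 - 25 = 49
t = 7
Check: 5² + 7² = 25 + 49 = 74 ✓

74 = 5² + 7²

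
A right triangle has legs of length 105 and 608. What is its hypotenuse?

c² = a² + b² = 105² + 608² = 11025 + 369664 = 380689
c = 617

617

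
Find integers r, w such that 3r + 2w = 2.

Step 1: Check solvability.
gcd(3, 2) = 1
Since 1 divides 2, solutions exist.

Step 2: Apply extended Euclidean algorithm to find gcd.
We find integers such that 3*x0 + 2*y0 = 1

Step 3: Scale the particular solution.
Multiply by 2/1 = 2:
r = 2, w = -2

Step 4: Verify.
3*(2) + 2*(-2) = 2 = 2 ✓

r = 2, w = -2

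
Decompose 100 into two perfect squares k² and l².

We need to find integers k, l > 0 such that k² + l² = 100.
Trying k = 6: l² = 100 - 6² = 100 - 36 = 64
l = 8
Check: 6² + 8² = 36 + 64 = 100 ✓

100 = 6² + 8²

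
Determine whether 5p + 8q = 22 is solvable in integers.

Step 1: Compute gcd(5, 8).
gcd(5, 8) = 1

Step 2: Check divisibility.
Does 1 divide 22? 22 = 1 x 22, so yes.

By the theorem on linear Diophantine equations, 5p + 8q = 22 has integer solutions if and only if gcd(5, 8) divides 22. Since 1 | 22, solutions exist.

Yes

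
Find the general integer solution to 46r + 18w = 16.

Step 1: Compute gcd(46, 18) = 2.
Since 2 divides 16, solutions exist.

Step 2: Find a particular solution using extended Euclidean algorithm.
We get r₀ = 16, w₀ = -40.
Check: 46*16 + 18*-40 = 16 = 16 ✓

Step 3: Write the general solution.
r = 16 + (18/2)t = 16 + 9t
w = -40 - (46/2)t = -40 - 23t
for any integer t.

r = 16 + 9t, w = -40 - 23t for integer t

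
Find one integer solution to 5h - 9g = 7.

Step 1: Check solvability.
gcd(5, 9) = 1
Since 1 divides 7, solutions exist.

Step 2: Apply extended Euclidean algorithm to find gcd.
We find integers such that 5*x0 + 9*y0 = 1

Step 3: Scale the particular solution.
Multiply by 7/1 = 7:
h = 14, g = 7

Step 4: Verify.
5*(14) - 9*(7) = 7 = 7 ✓

h = 14, g = 7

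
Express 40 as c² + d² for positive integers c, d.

We need to find integers c, d > 0 such that c² + d² = 40.
Trying c = 2: d² = 40 - 2² = 40 - 4 = 36
d = 6
Check: 2² + 6² = 4 + 36 = 40 ✓

40 = 2² + 6²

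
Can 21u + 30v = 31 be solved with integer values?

Step 1: Compute gcd(21, 30).
gcd(21, 30) = 3

Step 2: Check divisibility.
Does 3 divide 31? 31 = 3 x 10 + 1, so no.

By the theorem on linear Diophantine equations, 21u + 30v = 31 has integer solutions if and only if gcd(21, 30) divides 31. Since 3 does not divide 31, no solutions exist.

No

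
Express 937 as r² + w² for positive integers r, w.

We need to find integers r, w > 0 such that r² + w² = 937.
Trying r = 19: w² = 937 - 19² = 937 - 361 = 576
w = 24
Check: 19² + 24² = 361 + 576 = 937 ✓

937 = 19² + 24²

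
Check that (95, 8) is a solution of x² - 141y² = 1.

Compute x² = 95² = 9025
Compute 141y² = 141·8² = 141·64 = 9024
x² - 141y² = 9025 - 9024 = 1
Since this equals 1, (95, 8) is a solution.

Yes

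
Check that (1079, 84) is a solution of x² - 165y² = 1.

Compute x² = 1079² = 1164241
Compute 165y² = 165·84² = 165·7056 = 1164240
x² - 165y² = 1164241 - 1164240 = 1
Since this equals 1, (1079, 84) is a solution.

Yes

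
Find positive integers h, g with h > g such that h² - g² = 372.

Factor: h² - g² = (h+g)(h-g) = 372.
We need two factors of 372 with the same parity.
Use h+g = 186 and h-g = 2 (product 186·2 = 372).
Adding: 2h = 188, so h = 94.
Subtracting: 2g = 184, so g = 92.
Check: 94² - 92² = 8836 - 8464 = 372 ✓

h = 94, g = 92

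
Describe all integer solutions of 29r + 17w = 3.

Step 1: Compute gcd(29, 17) = 1.
Since 1 divides 3, solutions exist.

Step 2: Find a particular solution using extended Euclidean algorithm.
We get r₀ = -21, w₀ = 36.
Check: 29*-21 + 17*36 = 3 = 3 ✓

Step 3: Write the general solution.
r = -21 + (17/1)t = -21 + 17t
w = 36 - (29/1)t = 36 - 29t
for any integer t.

r = -21 + 17t, w = 36 - 29t for integer t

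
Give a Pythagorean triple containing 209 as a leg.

We need the other leg and hypotenuse such that 209² + x² = c².
Take x = 120, c = 241: 209² + 120² = 43681 + 14400 = 58081 = 241² ✓
Triple: (209, 120, 241)

(209, 120, 241)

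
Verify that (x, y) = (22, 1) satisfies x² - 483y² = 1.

Compute x² = 22² = 484
Compute 483y² = 483·1² = 483·1 = 483
x² - 483y² = 484 - 483 = 1
Since this equals 1, (22, 1) is a solution.

Yes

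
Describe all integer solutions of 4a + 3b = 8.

Step 1: Compute gcd(4, 3) = 1.
Since 1 divides 8, solutions exist.

Step 2: Find a particular solution using extended Euclidean algorithm.
We get a₀ = 8, b₀ = -8.
Check: 4*8 + 3*-8 = 8 = 8 ✓

Step 3: Write the general solution.
a = 8 + (3/1)t = 8 + 3t
b = -8 - (4/1)t = -8 - 4t
for any integer t.

a = 8 + 3t, b = -8 - 4t for integer t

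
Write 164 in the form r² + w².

We need to find integers r, w > 0 such that r² + w² = 164.
Trying r = 8: w² = 164 - 8² = 164 - 64 = 100
w = 10
Check: 8² + 10² = 64 + 100 = 164 ✓

164 = 8² + 10²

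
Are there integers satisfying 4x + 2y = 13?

Step 1: Compute gcd(4, 2).
gcd(4, 2) = 2

Step 2: Check divisibility.
Does 2 divide 13? 13 = 2 x 6 + 1, so no.

By the theorem on linear Diophantine equations, 4x + 2y = 13 has integer solutions if and only if gcd(4, 2) divides 13. Since 2 does not divide 13, no solutions exist.

No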